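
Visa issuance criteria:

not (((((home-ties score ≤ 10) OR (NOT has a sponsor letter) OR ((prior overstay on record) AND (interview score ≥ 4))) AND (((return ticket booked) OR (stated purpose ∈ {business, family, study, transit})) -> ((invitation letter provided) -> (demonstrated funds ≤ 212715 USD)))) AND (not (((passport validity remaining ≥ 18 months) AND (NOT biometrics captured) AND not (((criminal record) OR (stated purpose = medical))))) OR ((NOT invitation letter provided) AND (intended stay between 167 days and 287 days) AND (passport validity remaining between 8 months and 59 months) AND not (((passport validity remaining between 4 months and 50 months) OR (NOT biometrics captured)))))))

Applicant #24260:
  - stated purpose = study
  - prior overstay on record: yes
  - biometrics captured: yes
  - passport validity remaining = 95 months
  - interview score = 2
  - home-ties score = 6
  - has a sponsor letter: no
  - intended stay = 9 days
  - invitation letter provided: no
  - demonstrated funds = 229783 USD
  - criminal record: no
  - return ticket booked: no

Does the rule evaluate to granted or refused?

Atomic conditions:
  home-ties score ≤ 10: 6 ≤ 10 is true
  NOT has a sponsor letter: no → true
  prior overstay on record: yes → true
  interview score ≥ 4: 2 ≥ 4 is false
  return ticket booked: no → false
  stated purpose ∈ {business, family, study, transit}: study is in the set → true
  invitation letter provided: no → false
  demonstrated funds ≤ 212715 USD: 229783 ≤ 212715 is false
  passport validity remaining ≥ 18 months: 95 ≥ 18 is true
  NOT biometrics captured: yes → false
  criminal record: no → false
  stated purpose = medical: study == medical is false
  NOT invitation letter provided: no → true
  intended stay between 167 days and 287 days: 9 in [167, 287] is false
  passport validity remaining between 8 months and 59 months: 95 in [8, 59] is false
  passport validity remaining between 4 months and 50 months: 95 in [4, 50] is false
Combine:
[1.1.1.3] true AND false = false
[1.1.1] true OR true OR false = true
[1.1.2.1] false OR true = true
[1.1.2.2] false → false (antecedent false ⇒ implication holds) = true
[1.1.2] true → true = true
[1.1] true AND true = true
[1.2.1.1.3.1] false OR false = false
[1.2.1.1.3] NOT false = true
[1.2.1.1] true AND false AND true = false
[1.2.1] NOT false = true
[1.2.2.4.1] false OR false = false
[1.2.2.4] NOT false = true
[1.2.2] true AND false AND false AND true = false
[1.2] true OR false = true
[1] true AND true = true
[root] NOT true = false
Overall: false → refused

Refused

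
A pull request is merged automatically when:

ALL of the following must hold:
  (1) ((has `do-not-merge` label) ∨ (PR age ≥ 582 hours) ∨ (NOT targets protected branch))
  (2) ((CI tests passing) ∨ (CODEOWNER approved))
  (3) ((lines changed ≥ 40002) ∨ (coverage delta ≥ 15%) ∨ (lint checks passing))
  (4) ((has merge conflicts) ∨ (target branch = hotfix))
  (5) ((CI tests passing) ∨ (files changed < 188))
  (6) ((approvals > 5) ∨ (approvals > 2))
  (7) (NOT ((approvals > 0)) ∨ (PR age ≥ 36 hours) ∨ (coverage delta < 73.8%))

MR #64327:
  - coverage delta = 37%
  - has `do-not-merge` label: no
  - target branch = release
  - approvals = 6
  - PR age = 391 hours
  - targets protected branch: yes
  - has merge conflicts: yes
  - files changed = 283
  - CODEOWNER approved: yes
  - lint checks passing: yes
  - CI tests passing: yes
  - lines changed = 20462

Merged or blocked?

Atomic conditions:
  has `do-not-merge` label: no → false
  PR age ≥ 582 hours: 391 ≥ 582 is false
  NOT targets protected branch: yes → false
  CI tests passing: yes → true
  CODEOWNER approved: yes → true
  lines changed ≥ 40002: 20462 ≥ 40002 is false
  coverage delta ≥ 15%: 37 ≥ 15 is true
  lint checks passing: yes → true
  has merge conflicts: yes → true
  target branch = hotfix: release == hotfix is false
  files changed < 188: 283 < 188 is false
  approvals > 5: 6 > 5 is true
  approvals > 2: 6 > 2 is true
  approvals > 0: 6 > 0 is true
  PR age ≥ 36 hours: 391 ≥ 36 is true
  coverage delta < 73.8%: 37 < 73.8 is true
Combine:
[1] false OR false OR false = false
[2] true OR true = true
[3] false OR true OR true = true
[4] true OR false = true
[5] true OR false = true
[6] true OR true = true
[7.1] NOT true = false
[7] false OR true OR true = true
[root] false AND true AND true AND true AND true AND true AND true = false
Overall: false → blocked

Blocked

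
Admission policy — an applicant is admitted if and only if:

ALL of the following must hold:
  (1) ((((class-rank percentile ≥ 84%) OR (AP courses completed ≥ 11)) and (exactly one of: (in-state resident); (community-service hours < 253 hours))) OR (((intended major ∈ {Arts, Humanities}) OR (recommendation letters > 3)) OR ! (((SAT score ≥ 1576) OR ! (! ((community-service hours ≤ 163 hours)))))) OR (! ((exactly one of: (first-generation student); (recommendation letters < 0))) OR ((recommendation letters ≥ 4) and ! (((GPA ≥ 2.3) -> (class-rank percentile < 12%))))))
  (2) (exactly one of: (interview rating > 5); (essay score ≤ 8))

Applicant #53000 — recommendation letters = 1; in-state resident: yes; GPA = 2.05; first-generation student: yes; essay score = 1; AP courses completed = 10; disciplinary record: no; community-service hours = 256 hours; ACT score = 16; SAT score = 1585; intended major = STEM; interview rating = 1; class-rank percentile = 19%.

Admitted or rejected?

Atomic conditions:
  class-rank percentile ≥ 84%: 19 ≥ 84 is false
  AP courses completed ≥ 11: 10 ≥ 11 is false
  in-state resident: yes → true
  community-service hours < 253 hours: 256 < 253 is false
  intended major ∈ {Arts, Humanities}: STEM is not in the set → false
  recommendation letters > 3: 1 > 3 is false
  SAT score ≥ 1576: 1585 ≥ 1576 is true
  community-service hours ≤ 163 hours: 256 ≤ 163 is false
  first-generation student: yes → true
  recommendation letters < 0: 1 < 0 is false
  recommendation letters ≥ 4: 1 ≥ 4 is false
  GPA ≥ 2.3: 2.05 ≥ 2.3 is false
  class-rank percentile < 12%: 19 < 12 is false
  interview rating > 5: 1 > 5 is false
  essay score ≤ 8: 1 ≤ 8 is true
Combine:
[1.1.1] false OR false = false
[1.1.2] exactly-one(true, false) = true
[1.1] false AND true = false
[1.2.1] false OR false = false
[1.2.2.1.2.1] NOT false = true
[1.2.2.1.2] NOT true = false
[1.2.2.1] true OR false = true
[1.2.2] NOT true = false
[1.2] false OR false = false
[1.3.1.1] exactly-one(true, false) = true
[1.3.1] NOT true = false
[1.3.2.2.1] false → false (antecedent false ⇒ implication holds) = true
[1.3.2.2] NOT true = false
[1.3.2] false AND false = false
[1.3] false OR false = false
[1] false OR false OR false = false
[2] exactly-one(false, true) = true
[root] false AND true = false
Overall: false → rejected

Rejected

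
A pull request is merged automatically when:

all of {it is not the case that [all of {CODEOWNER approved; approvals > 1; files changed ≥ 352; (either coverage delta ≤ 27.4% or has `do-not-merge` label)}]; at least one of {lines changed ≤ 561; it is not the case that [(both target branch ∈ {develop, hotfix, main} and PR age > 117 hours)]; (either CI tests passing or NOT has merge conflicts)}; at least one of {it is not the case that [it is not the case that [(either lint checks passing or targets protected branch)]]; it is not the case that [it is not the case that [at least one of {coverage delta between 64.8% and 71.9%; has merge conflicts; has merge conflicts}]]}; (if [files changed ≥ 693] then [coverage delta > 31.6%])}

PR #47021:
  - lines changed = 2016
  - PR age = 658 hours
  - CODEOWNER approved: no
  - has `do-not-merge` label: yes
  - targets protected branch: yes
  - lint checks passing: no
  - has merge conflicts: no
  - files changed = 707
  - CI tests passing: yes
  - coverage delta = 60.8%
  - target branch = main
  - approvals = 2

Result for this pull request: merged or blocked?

Merged

Atomic conditions:
  CODEOWNER approved: no → false
  approvals > 1: 2 > 1 is true
  files changed ≥ 352: 707 ≥ 352 is true
  coverage delta ≤ 27.4%: 60.8 ≤ 27.4 is false
  has `do-not-merge` label: yes → true
  lines changed ≤ 561: 2016 ≤ 561 is false
  target branch ∈ {develop, hotfix, main}: main is in the set → true
  PR age > 117 hours: 658 > 117 is true
  CI tests passing: yes → true
  NOT has merge conflicts: no → true
  lint checks passing: no → false
  targets protected branch: yes → true
  coverage delta between 64.8% and 71.9%: 60.8 in [64.8, 71.9] is false
  has merge conflicts: no → false
  files changed ≥ 693: 707 ≥ 693 is true
  coverage delta > 31.6%: 60.8 > 31.6 is true
Combine:
[1.1.4] false OR true = true
[1.1] false AND true AND true AND true = false
[1] NOT false = true
[2.2.1] true AND true = true
[2.2] NOT true = false
[2.3] true OR true = true
[2] false OR false OR true = true
[3.1.1.1] false OR true = true
[3.1.1] NOT true = false
[3.1] NOT false = true
[3.2.1.1] false OR false OR false = false
[3.2.1] NOT false = true
[3.2] NOT true = false
[3] true OR false = true
[4] true → true = true
[root] true AND true AND true AND true = true
Overall: true → merged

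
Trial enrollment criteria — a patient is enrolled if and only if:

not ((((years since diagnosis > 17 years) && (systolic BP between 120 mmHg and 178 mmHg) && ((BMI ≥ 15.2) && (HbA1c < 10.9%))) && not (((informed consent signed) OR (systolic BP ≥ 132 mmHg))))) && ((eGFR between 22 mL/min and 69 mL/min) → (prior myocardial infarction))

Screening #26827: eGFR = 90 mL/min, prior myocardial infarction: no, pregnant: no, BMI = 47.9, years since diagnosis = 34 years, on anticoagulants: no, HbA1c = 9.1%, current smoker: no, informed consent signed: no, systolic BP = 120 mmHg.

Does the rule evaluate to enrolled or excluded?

Atomic conditions:
  years since diagnosis > 17 years: 34 > 17 is true
  systolic BP between 120 mmHg and 178 mmHg: 120 in [120, 178] is true
  BMI ≥ 15.2: 47.9 ≥ 15.2 is true
  HbA1c < 10.9%: 9.1 < 10.9 is true
  informed consent signed: no → false
  systolic BP ≥ 132 mmHg: 120 ≥ 132 is false
  eGFR between 22 mL/min and 69 mL/min: 90 in [22, 69] is false
  prior myocardial infarction: no → false
Combine:
[1.1.1.3] true AND true = true
[1.1.1] true AND true AND true = true
[1.1.2.1] false OR false = false
[1.1.2] NOT false = true
[1.1] true AND true = true
[1] NOT true = false
[2] false → false (antecedent false ⇒ implication holds) = true
[root] false AND true = false
Overall: false → excluded

Excluded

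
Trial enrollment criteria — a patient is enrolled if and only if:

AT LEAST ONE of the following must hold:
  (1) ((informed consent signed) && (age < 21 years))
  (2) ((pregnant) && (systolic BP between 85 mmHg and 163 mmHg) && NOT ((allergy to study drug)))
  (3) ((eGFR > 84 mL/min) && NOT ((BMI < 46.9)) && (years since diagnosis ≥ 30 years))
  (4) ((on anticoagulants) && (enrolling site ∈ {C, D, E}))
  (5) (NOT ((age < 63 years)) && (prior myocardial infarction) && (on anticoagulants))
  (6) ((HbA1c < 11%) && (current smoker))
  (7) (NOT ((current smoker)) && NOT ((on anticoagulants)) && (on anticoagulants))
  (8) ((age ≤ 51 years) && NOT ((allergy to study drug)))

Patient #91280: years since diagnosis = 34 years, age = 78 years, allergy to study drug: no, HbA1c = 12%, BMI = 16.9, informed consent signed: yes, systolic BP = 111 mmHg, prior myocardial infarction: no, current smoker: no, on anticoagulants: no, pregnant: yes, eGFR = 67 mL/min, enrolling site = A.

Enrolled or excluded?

Atomic conditions:
  informed consent signed: yes → true
  age < 21 years: 78 < 21 is false
  pregnant: yes → true
  systolic BP between 85 mmHg and 163 mmHg: 111 in [85, 163] is true
  allergy to study drug: no → false
  eGFR > 84 mL/min: 67 > 84 is false
  BMI < 46.9: 16.9 < 46.9 is true
  years since diagnosis ≥ 30 years: 34 ≥ 30 is true
  on anticoagulants: no → false
  enrolling site ∈ {C, D, E}: A is not in the set → false
  age < 63 years: 78 < 63 is false
  prior myocardial infarction: no → false
  HbA1c < 11%: 12 < 11 is false
  current smoker: no → false
  age ≤ 51 years: 78 ≤ 51 is false
Combine:
[1] true AND false = false
[2.3] NOT false = true
[2] true AND true AND true = true
[3.2] NOT true = false
[3] false AND false AND true = false
[4] false AND false = false
[5.1] NOT false = true
[5] true AND false AND false = false
[6] false AND false = false
[7.1] NOT false = true
[7.2] NOT false = true
[7] true AND true AND false = false
[8.2] NOT false = true
[8] false AND true = false
[root] false OR true OR false OR false OR false OR false OR false OR false = true
Overall: true → enrolled

Enrolled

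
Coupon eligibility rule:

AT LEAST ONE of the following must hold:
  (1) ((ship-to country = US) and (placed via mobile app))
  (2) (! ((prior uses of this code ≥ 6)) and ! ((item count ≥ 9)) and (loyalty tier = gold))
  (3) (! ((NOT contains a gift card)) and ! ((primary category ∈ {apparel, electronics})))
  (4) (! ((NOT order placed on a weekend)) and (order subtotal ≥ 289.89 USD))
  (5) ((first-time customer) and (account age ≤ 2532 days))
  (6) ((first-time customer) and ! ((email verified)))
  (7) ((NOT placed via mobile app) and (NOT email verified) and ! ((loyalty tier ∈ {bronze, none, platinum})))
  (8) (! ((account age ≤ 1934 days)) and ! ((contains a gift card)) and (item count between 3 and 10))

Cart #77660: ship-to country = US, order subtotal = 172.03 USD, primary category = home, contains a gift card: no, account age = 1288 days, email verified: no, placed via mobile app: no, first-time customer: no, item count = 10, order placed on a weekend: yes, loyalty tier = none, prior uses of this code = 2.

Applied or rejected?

Rejected

Atomic conditions:
  ship-to country = US: US == US is true
  placed via mobile app: no → false
  prior uses of this code ≥ 6: 2 ≥ 6 is false
  item count ≥ 9: 10 ≥ 9 is true
  loyalty tier = gold: none == gold is false
  NOT contains a gift card: no → true
  primary category ∈ {apparel, electronics}: home is not in the set → false
  NOT order placed on a weekend: yes → false
  order subtotal ≥ 289.89 USD: 172.03 ≥ 289.89 is false
  first-time customer: no → false
  account age ≤ 2532 days: 1288 ≤ 2532 is true
  email verified: no → false
  NOT placed via mobile app: no → true
  NOT email verified: no → true
  loyalty tier ∈ {bronze, none, platinum}: none is in the set → true
  account age ≤ 1934 days: 1288 ≤ 1934 is true
  contains a gift card: no → false
  item count between 3 and 10: 10 in [3, 10] is true
Combine:
[1] true AND false = false
[2.1] NOT false = true
[2.2] NOT true = false
[2] true AND false AND false = false
[3.1] NOT true = false
[3.2] NOT false = true
[3] false AND true = false
[4.1] NOT false = true
[4] true AND false = false
[5] false AND true = false
[6.2] NOT false = true
[6] false AND true = false
[7.3] NOT true = false
[7] true AND true AND false = false
[8.1] NOT true = false
[8.2] NOT false = true
[8] false AND true AND true = false
[root] false OR false OR false OR false OR false OR false OR false OR false = false
Overall: false → rejected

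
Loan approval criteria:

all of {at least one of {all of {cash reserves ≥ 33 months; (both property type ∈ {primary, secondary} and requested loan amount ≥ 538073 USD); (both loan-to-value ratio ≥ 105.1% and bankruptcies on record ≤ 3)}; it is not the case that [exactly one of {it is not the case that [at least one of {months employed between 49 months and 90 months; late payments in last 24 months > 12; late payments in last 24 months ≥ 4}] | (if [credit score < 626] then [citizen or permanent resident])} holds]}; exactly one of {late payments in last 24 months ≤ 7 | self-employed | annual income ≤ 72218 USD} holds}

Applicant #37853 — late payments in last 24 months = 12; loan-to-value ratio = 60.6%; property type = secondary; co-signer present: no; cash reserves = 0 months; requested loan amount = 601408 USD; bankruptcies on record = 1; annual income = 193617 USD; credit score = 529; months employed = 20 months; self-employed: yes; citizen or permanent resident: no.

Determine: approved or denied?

Approved

Atomic conditions:
  cash reserves ≥ 33 months: 0 ≥ 33 is false
  property type ∈ {primary, secondary}: secondary is in the set → true
  requested loan amount ≥ 538073 USD: 601408 ≥ 538073 is true
  loan-to-value ratio ≥ 105.1%: 60.6 ≥ 105.1 is false
  bankruptcies on record ≤ 3: 1 ≤ 3 is true
  months employed between 49 months and 90 months: 20 in [49, 90] is false
  late payments in last 24 months > 12: 12 > 12 is false
  late payments in last 24 months ≥ 4: 12 ≥ 4 is true
  credit score < 626: 529 < 626 is true
  citizen or permanent resident: no → false
  late payments in last 24 months ≤ 7: 12 ≤ 7 is false
  self-employed: yes → true
  annual income ≤ 72218 USD: 193617 ≤ 72218 is false
Combine:
[1.1.2] true AND true = true
[1.1.3] false AND true = false
[1.1] false AND true AND false = false
[1.2.1.1.1] false OR false OR true = true
[1.2.1.1] NOT true = false
[1.2.1.2] true → false = false
[1.2.1] exactly-one(false, false) = false
[1.2] NOT false = true
[1] false OR true = true
[2] exactly-one(false, true, false) = true
[root] true AND true = true
Overall: true → approved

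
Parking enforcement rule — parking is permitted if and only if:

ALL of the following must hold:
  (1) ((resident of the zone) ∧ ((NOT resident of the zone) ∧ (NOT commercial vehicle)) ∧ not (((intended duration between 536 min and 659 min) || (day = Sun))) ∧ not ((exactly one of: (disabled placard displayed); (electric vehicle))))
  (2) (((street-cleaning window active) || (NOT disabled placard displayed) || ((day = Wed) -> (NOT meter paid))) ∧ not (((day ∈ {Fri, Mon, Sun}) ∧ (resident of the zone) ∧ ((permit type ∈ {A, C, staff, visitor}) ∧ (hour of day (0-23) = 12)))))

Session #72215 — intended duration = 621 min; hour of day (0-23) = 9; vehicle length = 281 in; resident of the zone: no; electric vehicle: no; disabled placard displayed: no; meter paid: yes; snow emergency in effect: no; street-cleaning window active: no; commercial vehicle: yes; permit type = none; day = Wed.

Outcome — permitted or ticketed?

Atomic conditions:
  resident of the zone: no → false
  NOT resident of the zone: no → true
  NOT commercial vehicle: yes → false
  intended duration between 536 min and 659 min: 621 in [536, 659] is true
  day = Sun: Wed == Sun is false
  disabled placard displayed: no → false
  electric vehicle: no → false
  street-cleaning window active: no → false
  NOT disabled placard displayed: no → true
  day = Wed: Wed == Wed is true
  NOT meter paid: yes → false
  day ∈ {Fri, Mon, Sun}: Wed is not in the set → false
  permit type ∈ {A, C, staff, visitor}: none is not in the set → false
  hour of day (0-23) = 12: 9 == 12 is false
Combine:
[1.2] true AND false = false
[1.3.1] true OR false = true
[1.3] NOT true = false
[1.4.1] exactly-one(false, false) = false
[1.4] NOT false = true
[1] false AND false AND false AND true = false
[2.1.3] true → false = false
[2.1] false OR true OR false = true
[2.2.1.3] false AND false = false
[2.2.1] false AND false AND false = false
[2.2] NOT false = true
[2] true AND true = true
[root] false AND true = false
Overall: false → ticketed

Ticketed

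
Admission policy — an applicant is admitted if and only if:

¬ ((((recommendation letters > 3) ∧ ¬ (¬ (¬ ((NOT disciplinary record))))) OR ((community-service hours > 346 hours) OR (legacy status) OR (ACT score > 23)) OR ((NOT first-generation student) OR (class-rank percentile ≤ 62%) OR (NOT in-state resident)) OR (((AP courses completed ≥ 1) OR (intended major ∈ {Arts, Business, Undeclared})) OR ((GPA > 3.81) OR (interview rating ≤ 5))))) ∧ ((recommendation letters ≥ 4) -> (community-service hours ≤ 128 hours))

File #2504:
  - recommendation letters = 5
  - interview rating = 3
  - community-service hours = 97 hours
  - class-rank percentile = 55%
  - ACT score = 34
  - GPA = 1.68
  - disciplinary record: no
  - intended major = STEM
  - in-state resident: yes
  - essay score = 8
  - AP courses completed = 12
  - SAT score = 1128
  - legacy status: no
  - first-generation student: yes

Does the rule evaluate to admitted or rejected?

Rejected

Atomic conditions:
  recommendation letters > 3: 5 > 3 is true
  NOT disciplinary record: no → true
  community-service hours > 346 hours: 97 > 346 is false
  legacy status: no → false
  ACT score > 23: 34 > 23 is true
  NOT first-generation student: yes → false
  class-rank percentile ≤ 62%: 55 ≤ 62 is true
  NOT in-state resident: yes → false
  AP courses completed ≥ 1: 12 ≥ 1 is true
  intended major ∈ {Arts, Business, Undeclared}: STEM is not in the set → false
  GPA > 3.81: 1.68 > 3.81 is false
  interview rating ≤ 5: 3 ≤ 5 is true
  recommendation letters ≥ 4: 5 ≥ 4 is true
  community-service hours ≤ 128 hours: 97 ≤ 128 is true
Combine:
[1.1.1.2.1.1] NOT true = false
[1.1.1.2.1] NOT false = true
[1.1.1.2] NOT true = false
[1.1.1] true AND false = false
[1.1.2] false OR false OR true = true
[1.1.3] false OR true OR false = true
[1.1.4.1] true OR false = true
[1.1.4.2] false OR true = true
[1.1.4] true OR true = true
[1.1] false OR true OR true OR true = true
[1] NOT true = false
[2] true → true = true
[root] false AND true = false
Overall: false → rejected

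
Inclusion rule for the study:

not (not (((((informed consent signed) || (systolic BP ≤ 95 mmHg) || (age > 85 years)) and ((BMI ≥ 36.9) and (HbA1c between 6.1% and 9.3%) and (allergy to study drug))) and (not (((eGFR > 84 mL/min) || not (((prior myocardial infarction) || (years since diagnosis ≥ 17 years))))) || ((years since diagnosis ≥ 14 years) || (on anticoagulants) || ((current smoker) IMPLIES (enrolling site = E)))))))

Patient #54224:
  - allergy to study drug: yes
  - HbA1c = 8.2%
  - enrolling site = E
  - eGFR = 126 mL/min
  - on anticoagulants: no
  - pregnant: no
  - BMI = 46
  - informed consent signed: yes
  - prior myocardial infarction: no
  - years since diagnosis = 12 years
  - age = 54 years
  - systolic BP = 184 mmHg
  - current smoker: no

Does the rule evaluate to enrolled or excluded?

Enrolled

Atomic conditions:
  informed consent signed: yes → true
  systolic BP ≤ 95 mmHg: 184 ≤ 95 is false
  age > 85 years: 54 > 85 is false
  BMI ≥ 36.9: 46 ≥ 36.9 is true
  HbA1c between 6.1% and 9.3%: 8.2 in [6.1, 9.3] is true
  allergy to study drug: yes → true
  eGFR > 84 mL/min: 126 > 84 is true
  prior myocardial infarction: no → false
  years since diagnosis ≥ 17 years: 12 ≥ 17 is false
  years since diagnosis ≥ 14 years: 12 ≥ 14 is false
  on anticoagulants: no → false
  current smoker: no → false
  enrolling site = E: E == E is true
Combine:
[1.1.1.1] true OR false OR false = true
[1.1.1.2] true AND true AND true = true
[1.1.1] true AND true = true
[1.1.2.1.1.2.1] false OR false = false
[1.1.2.1.1.2] NOT false = true
[1.1.2.1.1] true OR true = true
[1.1.2.1] NOT true = false
[1.1.2.2.3] false → true (antecedent false ⇒ implication holds) = true
[1.1.2.2] false OR false OR true = true
[1.1.2] false OR true = true
[1.1] true AND true = true
[1] NOT true = false
[root] NOT false = true
Overall: true → enrolled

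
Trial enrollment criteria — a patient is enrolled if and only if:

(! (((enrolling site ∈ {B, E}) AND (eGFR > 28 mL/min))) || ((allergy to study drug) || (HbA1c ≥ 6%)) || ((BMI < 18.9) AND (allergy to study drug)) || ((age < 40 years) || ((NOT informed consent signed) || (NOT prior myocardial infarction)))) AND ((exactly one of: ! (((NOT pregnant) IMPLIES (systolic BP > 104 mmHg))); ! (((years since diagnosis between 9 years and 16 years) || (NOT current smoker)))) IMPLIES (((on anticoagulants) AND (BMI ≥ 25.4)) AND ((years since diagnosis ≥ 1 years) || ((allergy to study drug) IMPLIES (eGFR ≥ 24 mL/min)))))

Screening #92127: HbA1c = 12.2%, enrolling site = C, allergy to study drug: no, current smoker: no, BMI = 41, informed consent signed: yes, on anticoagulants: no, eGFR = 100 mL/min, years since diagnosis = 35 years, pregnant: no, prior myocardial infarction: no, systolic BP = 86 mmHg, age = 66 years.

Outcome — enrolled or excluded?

Excluded

Atomic conditions:
  enrolling site ∈ {B, E}: C is not in the set → false
  eGFR > 28 mL/min: 100 > 28 is true
  allergy to study drug: no → false
  HbA1c ≥ 6%: 12.2 ≥ 6 is true
  BMI < 18.9: 41 < 18.9 is false
  age < 40 years: 66 < 40 is false
  NOT informed consent signed: yes → false
  NOT prior myocardial infarction: no → true
  NOT pregnant: no → true
  systolic BP > 104 mmHg: 86 > 104 is false
  years since diagnosis between 9 years and 16 years: 35 in [9, 16] is false
  NOT current smoker: no → true
  on anticoagulants: no → false
  BMI ≥ 25.4: 41 ≥ 25.4 is true
  years since diagnosis ≥ 1 years: 35 ≥ 1 is true
  eGFR ≥ 24 mL/min: 100 ≥ 24 is true
Combine:
[1.1.1] false AND true = false
[1.1] NOT false = true
[1.2] false OR true = true
[1.3] false AND false = false
[1.4.2] false OR true = true
[1.4] false OR true = true
[1] true OR true OR false OR true = true
[2.1.1.1] true → false = false
[2.1.1] NOT false = true
[2.1.2.1] false OR true = true
[2.1.2] NOT true = false
[2.1] exactly-one(true, false) = true
[2.2.1] false AND true = false
[2.2.2.2] false → true (antecedent false ⇒ implication holds) = true
[2.2.2] true OR true = true
[2.2] false AND true = false
[2] true → false = false
[root] true AND false = false
Overall: false → excluded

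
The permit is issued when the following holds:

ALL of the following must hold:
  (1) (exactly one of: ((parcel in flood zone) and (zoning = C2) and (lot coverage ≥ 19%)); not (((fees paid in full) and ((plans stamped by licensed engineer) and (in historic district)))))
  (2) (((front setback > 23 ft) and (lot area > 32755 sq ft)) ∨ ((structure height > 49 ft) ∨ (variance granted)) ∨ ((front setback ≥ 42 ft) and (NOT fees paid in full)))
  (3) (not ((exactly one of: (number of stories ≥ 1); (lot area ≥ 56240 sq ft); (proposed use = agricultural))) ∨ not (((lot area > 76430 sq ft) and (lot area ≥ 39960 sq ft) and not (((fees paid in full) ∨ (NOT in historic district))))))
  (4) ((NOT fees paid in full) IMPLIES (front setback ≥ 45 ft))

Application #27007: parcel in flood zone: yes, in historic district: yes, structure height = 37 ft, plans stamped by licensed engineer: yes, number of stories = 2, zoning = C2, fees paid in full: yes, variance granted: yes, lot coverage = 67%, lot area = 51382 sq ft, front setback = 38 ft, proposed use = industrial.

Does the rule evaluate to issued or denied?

Atomic conditions:
  parcel in flood zone: yes → true
  zoning = C2: C2 == C2 is true
  lot coverage ≥ 19%: 67 ≥ 19 is true
  fees paid in full: yes → true
  plans stamped by licensed engineer: yes → true
  in historic district: yes → true
  front setback > 23 ft: 38 > 23 is true
  lot area > 32755 sq ft: 51382 > 32755 is true
  structure height > 49 ft: 37 > 49 is false
  variance granted: yes → true
  front setback ≥ 42 ft: 38 ≥ 42 is false
  NOT fees paid in full: yes → false
  number of stories ≥ 1: 2 ≥ 1 is true
  lot area ≥ 56240 sq ft: 51382 ≥ 56240 is false
  proposed use = agricultural: industrial == agricultural is false
  lot area > 76430 sq ft: 51382 > 76430 is false
  lot area ≥ 39960 sq ft: 51382 ≥ 39960 is true
  NOT in historic district: yes → false
  front setback ≥ 45 ft: 38 ≥ 45 is false
Combine:
[1.1] true AND true AND true = true
[1.2.1.2] true AND true = true
[1.2.1] true AND true = true
[1.2] NOT true = false
[1] exactly-one(true, false) = true
[2.1] true AND true = true
[2.2] false OR true = true
[2.3] false AND false = false
[2] true OR true OR false = true
[3.1.1] exactly-one(true, false, false) = true
[3.1] NOT true = false
[3.2.1.3.1] true OR false = true
[3.2.1.3] NOT true = false
[3.2.1] false AND true AND false = false
[3.2] NOT false = true
[3] false OR true = true
[4] false → false (antecedent false ⇒ implication holds) = true
[root] true AND true AND true AND true = true
Overall: true → issued

Issued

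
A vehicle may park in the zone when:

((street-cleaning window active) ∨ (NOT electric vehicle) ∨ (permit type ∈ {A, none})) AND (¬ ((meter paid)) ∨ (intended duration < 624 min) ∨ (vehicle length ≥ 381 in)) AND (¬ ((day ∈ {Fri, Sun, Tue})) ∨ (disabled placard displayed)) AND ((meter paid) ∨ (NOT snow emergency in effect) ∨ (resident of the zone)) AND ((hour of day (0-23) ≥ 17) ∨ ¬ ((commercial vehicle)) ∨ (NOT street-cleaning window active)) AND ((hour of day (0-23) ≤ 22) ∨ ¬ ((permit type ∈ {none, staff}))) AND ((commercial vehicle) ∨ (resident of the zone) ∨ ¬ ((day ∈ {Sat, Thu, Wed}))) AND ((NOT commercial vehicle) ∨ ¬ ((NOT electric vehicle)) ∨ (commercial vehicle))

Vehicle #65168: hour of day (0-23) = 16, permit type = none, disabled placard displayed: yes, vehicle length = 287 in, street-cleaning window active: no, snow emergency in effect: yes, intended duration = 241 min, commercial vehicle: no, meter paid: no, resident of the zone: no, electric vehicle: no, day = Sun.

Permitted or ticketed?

Atomic conditions:
  street-cleaning window active: no → false
  NOT electric vehicle: no → true
  permit type ∈ {A, none}: none is in the set → true
  meter paid: no → false
  intended duration < 624 min: 241 < 624 is true
  vehicle length ≥ 381 in: 287 ≥ 381 is false
  day ∈ {Fri, Sun, Tue}: Sun is in the set → true
  disabled placard displayed: yes → true
  NOT snow emergency in effect: yes → false
  resident of the zone: no → false
  hour of day (0-23) ≥ 17: 16 ≥ 17 is false
  commercial vehicle: no → false
  NOT street-cleaning window active: no → true
  hour of day (0-23) ≤ 22: 16 ≤ 22 is true
  permit type ∈ {none, staff}: none is in the set → true
  day ∈ {Sat, Thu, Wed}: Sun is not in the set → false
  NOT commercial vehicle: no → true
Combine:
[1] false OR true OR true = true
[2.1] NOT false = true
[2] true OR true OR false = true
[3.1] NOT true = false
[3] false OR true = true
[4] false OR false OR false = false
[5.2] NOT false = true
[5] false OR true OR true = true
[6.2] NOT true = false
[6] true OR false = true
[7.3] NOT false = true
[7] false OR false OR true = true
[8.2] NOT true = false
[8] true OR false OR false = true
[root] true AND true AND true AND false AND true AND true AND true AND true = false
Overall: false → ticketed

Ticketed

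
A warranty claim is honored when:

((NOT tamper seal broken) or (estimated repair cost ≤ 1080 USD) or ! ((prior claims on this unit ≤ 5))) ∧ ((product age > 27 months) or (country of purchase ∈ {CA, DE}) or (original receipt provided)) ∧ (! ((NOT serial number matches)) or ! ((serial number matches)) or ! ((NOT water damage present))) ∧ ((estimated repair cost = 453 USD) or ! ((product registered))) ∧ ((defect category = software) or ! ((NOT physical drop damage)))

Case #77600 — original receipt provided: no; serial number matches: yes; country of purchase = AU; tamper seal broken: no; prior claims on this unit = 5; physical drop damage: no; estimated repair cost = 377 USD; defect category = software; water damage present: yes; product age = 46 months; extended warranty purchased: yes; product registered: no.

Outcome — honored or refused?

Honored

Atomic conditions:
  NOT tamper seal broken: no → true
  estimated repair cost ≤ 1080 USD: 377 ≤ 1080 is true
  prior claims on this unit ≤ 5: 5 ≤ 5 is true
  product age > 27 months: 46 > 27 is true
  country of purchase ∈ {CA, DE}: AU is not in the set → false
  original receipt provided: no → false
  NOT serial number matches: yes → false
  serial number matches: yes → true
  NOT water damage present: yes → false
  estimated repair cost = 453 USD: 377 == 453 is false
  product registered: no → false
  defect category = software: software == software is true
  NOT physical drop damage: no → true
Combine:
[1.3] NOT true = false
[1] true OR true OR false = true
[2] true OR false OR false = true
[3.1] NOT false = true
[3.2] NOT true = false
[3.3] NOT false = true
[3] true OR false OR true = true
[4.2] NOT false = true
[4] false OR true = true
[5.2] NOT true = false
[5] true OR false = true
[root] true AND true AND true AND true AND true = true
Overall: true → honored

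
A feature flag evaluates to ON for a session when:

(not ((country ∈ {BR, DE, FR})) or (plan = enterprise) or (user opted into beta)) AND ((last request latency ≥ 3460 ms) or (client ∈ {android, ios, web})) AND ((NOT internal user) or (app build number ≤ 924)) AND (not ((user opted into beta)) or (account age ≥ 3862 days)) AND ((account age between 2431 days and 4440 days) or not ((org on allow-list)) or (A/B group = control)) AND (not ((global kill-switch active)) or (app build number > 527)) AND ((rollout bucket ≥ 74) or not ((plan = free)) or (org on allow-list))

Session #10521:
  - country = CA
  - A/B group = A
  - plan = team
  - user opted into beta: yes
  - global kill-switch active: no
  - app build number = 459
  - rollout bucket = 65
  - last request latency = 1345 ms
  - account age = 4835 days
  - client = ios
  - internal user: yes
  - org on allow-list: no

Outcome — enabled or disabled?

Enabled

Atomic conditions:
  country ∈ {BR, DE, FR}: CA is not in the set → false
  plan = enterprise: team == enterprise is false
  user opted into beta: yes → true
  last request latency ≥ 3460 ms: 1345 ≥ 3460 is false
  client ∈ {android, ios, web}: ios is in the set → true
  NOT internal user: yes → false
  app build number ≤ 924: 459 ≤ 924 is true
  account age ≥ 3862 days: 4835 ≥ 3862 is true
  account age between 2431 days and 4440 days: 4835 in [2431, 4440] is false
  org on allow-list: no → false
  A/B group = control: A == control is false
  global kill-switch active: no → false
  app build number > 527: 459 > 527 is false
  rollout bucket ≥ 74: 65 ≥ 74 is false
  plan = free: team == free is false
Combine:
[1.1] NOT false = true
[1] true OR false OR true = true
[2] false OR true = true
[3] false OR true = true
[4.1] NOT true = false
[4] false OR true = true
[5.2] NOT false = true
[5] false OR true OR false = true
[6.1] NOT false = true
[6] true OR false = true
[7.2] NOT false = true
[7] false OR true OR false = true
[root] true AND true AND true AND true AND true AND true AND true = true
Overall: true → enabled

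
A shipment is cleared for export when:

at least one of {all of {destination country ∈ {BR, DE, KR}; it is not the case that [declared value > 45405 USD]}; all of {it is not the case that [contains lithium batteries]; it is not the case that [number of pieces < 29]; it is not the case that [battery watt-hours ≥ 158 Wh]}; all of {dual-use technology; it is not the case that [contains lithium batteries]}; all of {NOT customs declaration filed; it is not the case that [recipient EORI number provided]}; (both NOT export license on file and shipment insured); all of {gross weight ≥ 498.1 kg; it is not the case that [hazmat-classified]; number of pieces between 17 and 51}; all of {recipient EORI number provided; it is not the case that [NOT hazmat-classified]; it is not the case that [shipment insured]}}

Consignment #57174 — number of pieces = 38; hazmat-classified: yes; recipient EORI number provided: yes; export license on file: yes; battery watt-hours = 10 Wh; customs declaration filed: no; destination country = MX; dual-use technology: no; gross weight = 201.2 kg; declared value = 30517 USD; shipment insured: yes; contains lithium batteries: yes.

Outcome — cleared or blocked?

Blocked

Atomic conditions:
  destination country ∈ {BR, DE, KR}: MX is not in the set → false
  declared value > 45405 USD: 30517 > 45405 is false
  contains lithium batteries: yes → true
  number of pieces < 29: 38 < 29 is false
  battery watt-hours ≥ 158 Wh: 10 ≥ 158 is false
  dual-use technology: no → false
  NOT customs declaration filed: no → true
  recipient EORI number provided: yes → true
  NOT export license on file: yes → false
  shipment insured: yes → true
  gross weight ≥ 498.1 kg: 201.2 ≥ 498.1 is false
  hazmat-classified: yes → true
  number of pieces between 17 and 51: 38 in [17, 51] is true
  NOT hazmat-classified: yes → false
Combine:
[1.2] NOT false = true
[1] false AND true = false
[2.1] NOT true = false
[2.2] NOT false = true
[2.3] NOT false = true
[2] false AND true AND true = false
[3.2] NOT true = false
[3] false AND false = false
[4.2] NOT true = false
[4] true AND false = false
[5] false AND true = false
[6.2] NOT true = false
[6] false AND false AND true = false
[7.2] NOT false = true
[7.3] NOT true = false
[7] true AND true AND false = false
[root] false OR false OR false OR false OR false OR false OR false = false
Overall: false → blocked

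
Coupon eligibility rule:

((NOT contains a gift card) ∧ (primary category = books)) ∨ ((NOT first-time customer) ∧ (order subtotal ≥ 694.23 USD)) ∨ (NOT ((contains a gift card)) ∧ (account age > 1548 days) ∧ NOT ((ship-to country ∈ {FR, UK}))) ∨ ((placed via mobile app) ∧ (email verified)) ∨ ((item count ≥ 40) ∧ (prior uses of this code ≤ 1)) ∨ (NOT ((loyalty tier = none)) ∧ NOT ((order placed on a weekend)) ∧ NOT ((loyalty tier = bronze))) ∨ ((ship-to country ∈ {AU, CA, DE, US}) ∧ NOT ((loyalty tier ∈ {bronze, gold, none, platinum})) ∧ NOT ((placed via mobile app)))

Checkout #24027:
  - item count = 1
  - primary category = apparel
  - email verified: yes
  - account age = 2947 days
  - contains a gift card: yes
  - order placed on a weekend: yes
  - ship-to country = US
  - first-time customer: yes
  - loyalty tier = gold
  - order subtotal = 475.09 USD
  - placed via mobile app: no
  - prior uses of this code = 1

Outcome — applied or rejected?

Atomic conditions:
  NOT contains a gift card: yes → false
  primary category = books: apparel == books is false
  NOT first-time customer: yes → false
  order subtotal ≥ 694.23 USD: 475.09 ≥ 694.23 is false
  contains a gift card: yes → true
  account age > 1548 days: 2947 > 1548 is true
  ship-to country ∈ {FR, UK}: US is not in the set → false
  placed via mobile app: no → false
  email verified: yes → true
  item count ≥ 40: 1 ≥ 40 is false
  prior uses of this code ≤ 1: 1 ≤ 1 is true
  loyalty tier = none: gold == none is false
  order placed on a weekend: yes → true
  loyalty tier = bronze: gold == bronze is false
  ship-to country ∈ {AU, CA, DE, US}: US is in the set → true
  loyalty tier ∈ {bronze, gold, none, platinum}: gold is in the set → true
Combine:
[1] false AND false = false
[2] false AND false = false
[3.1] NOT true = false
[3.3] NOT false = true
[3] false AND true AND true = false
[4] false AND true = false
[5] false AND true = false
[6.1] NOT false = true
[6.2] NOT true = false
[6.3] NOT false = true
[6] true AND false AND true = false
[7.2] NOT true = false
[7.3] NOT false = true
[7] true AND false AND true = false
[root] false OR false OR false OR false OR false OR false OR false = false
Overall: false → rejected

Rejected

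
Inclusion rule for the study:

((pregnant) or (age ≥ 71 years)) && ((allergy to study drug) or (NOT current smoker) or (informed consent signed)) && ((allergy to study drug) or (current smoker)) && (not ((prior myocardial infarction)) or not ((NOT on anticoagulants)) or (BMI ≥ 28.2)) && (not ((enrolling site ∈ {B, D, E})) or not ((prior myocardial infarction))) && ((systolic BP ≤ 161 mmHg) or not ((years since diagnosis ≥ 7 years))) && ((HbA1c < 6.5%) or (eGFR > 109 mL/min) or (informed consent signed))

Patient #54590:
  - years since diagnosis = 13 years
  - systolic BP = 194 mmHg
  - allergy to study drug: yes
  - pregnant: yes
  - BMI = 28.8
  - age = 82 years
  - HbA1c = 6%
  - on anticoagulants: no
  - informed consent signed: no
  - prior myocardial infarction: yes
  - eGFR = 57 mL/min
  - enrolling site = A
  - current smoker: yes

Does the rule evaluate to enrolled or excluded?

Atomic conditions:
  pregnant: yes → true
  age ≥ 71 years: 82 ≥ 71 is true
  allergy to study drug: yes → true
  NOT current smoker: yes → false
  informed consent signed: no → false
  current smoker: yes → true
  prior myocardial infarction: yes → true
  NOT on anticoagulants: no → true
  BMI ≥ 28.2: 28.8 ≥ 28.2 is true
  enrolling site ∈ {B, D, E}: A is not in the set → false
  systolic BP ≤ 161 mmHg: 194 ≤ 161 is false
  years since diagnosis ≥ 7 years: 13 ≥ 7 is true
  HbA1c < 6.5%: 6 < 6.5 is true
  eGFR > 109 mL/min: 57 > 109 is false
Combine:
[1] true OR true = true
[2] true OR false OR false = true
[3] true OR true = true
[4.1] NOT true = false
[4.2] NOT true = false
[4] false OR false OR true = true
[5.1] NOT false = true
[5.2] NOT true = false
[5] true OR false = true
[6.2] NOT true = false
[6] false OR false = false
[7] true OR false OR false = true
[root] true AND true AND true AND true AND true AND false AND true = false
Overall: false → excluded

Excluded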